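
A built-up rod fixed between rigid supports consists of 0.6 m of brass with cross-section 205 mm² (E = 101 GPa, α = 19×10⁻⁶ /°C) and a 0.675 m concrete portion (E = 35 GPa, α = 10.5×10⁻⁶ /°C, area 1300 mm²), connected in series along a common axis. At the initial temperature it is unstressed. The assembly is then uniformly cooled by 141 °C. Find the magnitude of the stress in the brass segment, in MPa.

σ ≈ 290 MPa (tensile)

Free thermal contraction of the whole bar: Σ αᵢΔT Lᵢ = 19×10⁻⁶×141×600 + 10.5×10⁻⁶×141×675 = 2.607 mm.
The rigid supports impose zero overall length change; the single axial force P common to all segments must satisfy P Σ Lᵢ/(AᵢEᵢ) = δ_free.
Σ Lᵢ/(AᵢEᵢ) = 600/(205×101×10³) + 675/(1300×35×10³) = 4.381×10⁻⁵ mm/N.
P = 2.607 / 4.381×10⁻⁵ = 59500 N = 59.5 kN, tensile.
σ_{brass} = P / A = 59500 / 205 = 290.2 MPa.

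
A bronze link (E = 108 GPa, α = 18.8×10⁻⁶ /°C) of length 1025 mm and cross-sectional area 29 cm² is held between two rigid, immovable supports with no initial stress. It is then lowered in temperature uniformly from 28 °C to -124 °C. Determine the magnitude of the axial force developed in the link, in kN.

P ≈ 895 kN (tensile)

The ends cannot move, so σ = EαΔT = 108×10³ × 18.8×10⁻⁶ × 152 = 308.6 MPa.
P = AEαΔT = 2900 × 108×10³ × 18.8×10⁻⁶ × 152 = 895 kN (tensile).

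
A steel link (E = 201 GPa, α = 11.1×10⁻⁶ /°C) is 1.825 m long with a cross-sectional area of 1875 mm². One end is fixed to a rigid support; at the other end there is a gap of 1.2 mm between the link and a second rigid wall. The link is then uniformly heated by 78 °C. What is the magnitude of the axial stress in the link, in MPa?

If the wall were absent the link would grow by αΔT L = 11.1×10⁻⁶ × 78 × 1825 = 1.58 mm.
After closing the 1.2 mm clearance, 1.58 − 1.2 = 0.3801 mm of expansion remains to be suppressed by the wall.
That suppressed elongation corresponds to σ = E·Δ/L = 201×10³ × 0.3801/1825 = 41.86 MPa.

σ ≈ 41.9 MPa (compressive)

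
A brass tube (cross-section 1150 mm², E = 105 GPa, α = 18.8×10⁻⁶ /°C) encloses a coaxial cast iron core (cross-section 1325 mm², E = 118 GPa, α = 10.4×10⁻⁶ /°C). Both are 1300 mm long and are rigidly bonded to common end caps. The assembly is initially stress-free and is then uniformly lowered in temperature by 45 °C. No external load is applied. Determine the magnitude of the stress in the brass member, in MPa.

σ ≈ 22.4 MPa (tensile)

The brass has the larger α, so on cooling it would change length more than the cast iron if both were free. The rigid plates force a common final length, so the brass is put into tension and the cast iron into compression, with equal and opposite forces P (no external load).
Compatibility of the two members (thermal + elastic change equal): (α₁ − α₂)ΔT = P·[1/(A₁E₁) + 1/(A₂E₂)].
|α₁ − α₂|·ΔT = 8.4×10⁻⁶ × 45 = 0.000378.
1/(A₁E₁) + 1/(A₂E₂) = 1/(1150×105×10³) + 1/(1325×118×10³) = 1.468×10⁻⁸ N⁻¹.
So P = 0.000378 / 1.468×10⁻⁸ = 25.75 kN.
σ_{brass} = P/A₁ = 25750/1150 = 22.39 MPa, tensile.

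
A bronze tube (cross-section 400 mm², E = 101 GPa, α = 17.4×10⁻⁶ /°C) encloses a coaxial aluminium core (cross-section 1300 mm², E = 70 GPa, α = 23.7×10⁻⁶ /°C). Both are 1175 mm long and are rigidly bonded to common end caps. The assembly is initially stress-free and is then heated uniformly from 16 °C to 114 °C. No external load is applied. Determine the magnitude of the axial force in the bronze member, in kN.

P ≈ 17.3 kN (tensile in the bronze)

Equilibrium of a rigid end plate with no external load gives equal and opposite internal forces ±P in the two members. Since α_{aluminium} > α_{bronze}, heating drives the aluminium into compression and the bronze into tension.
Setting the final lengths equal and cancelling L: (α₁ − α₂)ΔT = P/(A₁E₁) + P/(A₂E₂).
|α₁ − α₂|·ΔT = 6.3×10⁻⁶ × 98 = 0.0006174.
1/(A₁E₁) + 1/(A₂E₂) = 1/(400×101×10³) + 1/(1300×70×10³) = 3.574×10⁻⁸ N⁻¹.
So P = 0.0006174 / 3.574×10⁻⁸ = 17.27 kN.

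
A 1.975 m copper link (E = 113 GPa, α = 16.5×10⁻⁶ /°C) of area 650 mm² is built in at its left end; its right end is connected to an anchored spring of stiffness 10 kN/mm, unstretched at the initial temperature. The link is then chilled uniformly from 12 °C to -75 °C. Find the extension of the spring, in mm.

Free thermal contraction: δ_free = αΔT L = 16.5×10⁻⁶ × 87 × 1975 = 2.835 mm.
With a force P in the spring, the elastic change of the link is PL/(AE) and that of the spring is P/k; compatibility requires their sum to equal δ_free.
So P = δ_free / [L/(AE) + 1/k] = 2.835 / [ 1975/(650×113×10³) + 1/(10×10³) ].
P = 2.835 / 0.0001269 = 22340 N.
Spring extension = P/k = 22340/(10×10³) = 2.234 mm.

δ ≈ 2.23 mm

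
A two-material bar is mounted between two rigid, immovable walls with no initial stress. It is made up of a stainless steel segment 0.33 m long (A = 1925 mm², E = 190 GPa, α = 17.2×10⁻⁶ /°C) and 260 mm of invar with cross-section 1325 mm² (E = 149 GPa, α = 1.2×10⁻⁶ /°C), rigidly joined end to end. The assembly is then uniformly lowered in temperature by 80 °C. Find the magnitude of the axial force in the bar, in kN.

P ≈ 216 kN (tensile)

If the supports were absent, the total length change would be Σ αᵢΔT Lᵢ = 17.2×10⁻⁶×80×330 + 1.2×10⁻⁶×80×260 = 0.479 mm.
The rigid supports impose zero overall length change; the single axial force P common to all segments must satisfy P Σ Lᵢ/(AᵢEᵢ) = δ_free.
The series flexibility is Σ Lᵢ/(AᵢEᵢ) = 330/(1925×190×10³) + 260/(1325×149×10³) = 2.219×10⁻⁶ mm/N.
P = 0.479 / 2.219×10⁻⁶ = 215900 N = 215.9 kN, tensile.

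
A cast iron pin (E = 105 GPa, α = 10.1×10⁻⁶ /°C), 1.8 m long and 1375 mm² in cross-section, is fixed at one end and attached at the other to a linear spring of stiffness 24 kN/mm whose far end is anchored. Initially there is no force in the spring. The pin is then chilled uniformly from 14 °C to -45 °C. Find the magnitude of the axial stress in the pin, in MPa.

If the spring were absent the pin would shorten by αΔT L = 10.1×10⁻⁶ × 59 × 1800 = 1.073 mm.
With a force P in the spring, the elastic change of the pin is PL/(AE) and that of the spring is P/k; compatibility requires their sum to equal δ_free.
P [ L/(AE) + 1/k ] = δ_free → P [ 1800/(1375×105×10³) + 1/(24×10³) ] = 1.073.
P = 1.073 / 5.413×10⁻⁵ = 19810 N.
σ = P/A = 19810/1375 = 14.41 MPa.

σ ≈ 14.4 MPa (tensile)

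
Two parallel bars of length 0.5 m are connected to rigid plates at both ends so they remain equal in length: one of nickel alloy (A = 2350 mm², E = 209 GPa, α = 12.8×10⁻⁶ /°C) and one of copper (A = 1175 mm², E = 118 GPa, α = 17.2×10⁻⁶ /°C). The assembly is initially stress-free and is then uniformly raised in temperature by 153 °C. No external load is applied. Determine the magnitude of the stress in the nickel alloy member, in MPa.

Equilibrium of a rigid end plate with no external load gives equal and opposite internal forces ±P in the two members. Since α_{copper} > α_{nickel alloy}, heating drives the copper into compression and the nickel alloy into tension.
Equating the net (thermal + elastic) strains gives |α₁ − α₂|·ΔT = P·[1/(A₁E₁) + 1/(A₂E₂)].
|α₁ − α₂|·ΔT = 4.4×10⁻⁶ × 153 = 0.0006732.
1/(A₁E₁) + 1/(A₂E₂) = 1/(2350×209×10³) + 1/(1175×118×10³) = 9.248×10⁻⁹ N⁻¹.
So P = 0.0006732 / 9.248×10⁻⁹ = 72.79 kN.
σ_{nickel alloy} = P/A₁ = 72790/2350 = 30.97 MPa, tensile.

σ ≈ 31 MPa (tensile)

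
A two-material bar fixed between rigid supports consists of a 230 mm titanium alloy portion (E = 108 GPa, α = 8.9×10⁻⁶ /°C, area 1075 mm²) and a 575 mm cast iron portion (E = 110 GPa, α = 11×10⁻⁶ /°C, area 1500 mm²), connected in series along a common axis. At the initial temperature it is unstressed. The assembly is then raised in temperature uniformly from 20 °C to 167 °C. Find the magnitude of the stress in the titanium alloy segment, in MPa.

With the walls removed the bar would change length by δ_free = Σ αᵢΔT Lᵢ = 8.9×10⁻⁶×147×230 + 11×10⁻⁶×147×575 = 1.231 mm.
The rigid supports impose zero overall length change; the single axial force P common to all segments must satisfy P Σ Lᵢ/(AᵢEᵢ) = δ_free.
Σ Lᵢ/(AᵢEᵢ) = 230/(1075×108×10³) + 575/(1500×110×10³) = 5.466×10⁻⁶ mm/N.
Hence P = δ_free / Σ(L/AE) = 1.231/5.466×10⁻⁶ = 225.2 kN (compressive).
σ_{titanium alloy} = P / A = 225200 / 1075 = 209.4 MPa.

σ ≈ 209 MPa (compressive)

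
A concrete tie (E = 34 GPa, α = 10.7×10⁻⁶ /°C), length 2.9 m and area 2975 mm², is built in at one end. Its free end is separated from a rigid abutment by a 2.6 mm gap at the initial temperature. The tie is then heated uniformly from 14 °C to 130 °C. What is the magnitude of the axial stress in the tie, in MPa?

Unrestrained expansion: δ_free = αΔT L = 10.7×10⁻⁶ × 116 × 2900 = 3.599 mm.
This exceeds the 2.6 mm gap, so the wall pushes back. The portion of expansion that must be recovered elastically is δ_free − gap = 3.599 − 2.6 = 0.9995 mm.
That suppressed elongation corresponds to σ = E·Δ/L = 34×10³ × 0.9995/2900 = 11.72 MPa.

σ ≈ 11.7 MPa (compressive)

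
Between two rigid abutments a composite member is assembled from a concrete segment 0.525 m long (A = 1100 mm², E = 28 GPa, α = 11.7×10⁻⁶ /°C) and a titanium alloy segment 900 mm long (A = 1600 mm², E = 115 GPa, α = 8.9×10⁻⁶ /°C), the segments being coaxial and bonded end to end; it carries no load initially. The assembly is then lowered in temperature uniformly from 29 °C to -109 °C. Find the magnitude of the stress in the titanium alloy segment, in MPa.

σ ≈ 55.6 MPa (tensile)

Free thermal contraction of the whole bar: Σ αᵢΔT Lᵢ = 11.7×10⁻⁶×138×525 + 8.9×10⁻⁶×138×900 = 1.953 mm.
The walls prevent any net length change, so an axial force P (same in every segment) develops. Compatibility: P · Σ Lᵢ/(AᵢEᵢ) = δ_free.
The series flexibility is Σ Lᵢ/(AᵢEᵢ) = 525/(1100×28×10³) + 900/(1600×115×10³) = 2.194×10⁻⁵ mm/N.
So P = 1.953 / 2.194×10⁻⁵ = 89.03 kN, tensile.
σ_{titanium alloy} = P / A = 89030 / 1600 = 55.64 MPa.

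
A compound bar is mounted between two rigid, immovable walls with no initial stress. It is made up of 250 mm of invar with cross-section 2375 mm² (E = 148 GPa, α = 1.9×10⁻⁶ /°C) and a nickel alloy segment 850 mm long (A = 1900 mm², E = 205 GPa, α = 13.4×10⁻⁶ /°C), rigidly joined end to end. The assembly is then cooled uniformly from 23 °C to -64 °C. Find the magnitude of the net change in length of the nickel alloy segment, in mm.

|ΔL| ≈ 0.212 mm

Free thermal contraction of the whole bar: Σ αᵢΔT Lᵢ = 1.9×10⁻⁶×87×250 + 13.4×10⁻⁶×87×850 = 1.032 mm.
The walls prevent any net length change, so an axial force P (same in every segment) develops. Compatibility: P · Σ Lᵢ/(AᵢEᵢ) = δ_free.
The series flexibility is Σ Lᵢ/(AᵢEᵢ) = 250/(2375×148×10³) + 850/(1900×205×10³) = 2.894×10⁻⁶ mm/N.
So P = 1.032 / 2.894×10⁻⁶ = 356.7 kN, tensile.
For the nickel alloy segment, free thermal change = 13.4×10⁻⁶×87×850 = 0.9909 mm and elastic change from P = 356700×850/(1900×205×10³) = 0.7785 mm; these oppose, so the net change is 0.212 mm (segment shortens).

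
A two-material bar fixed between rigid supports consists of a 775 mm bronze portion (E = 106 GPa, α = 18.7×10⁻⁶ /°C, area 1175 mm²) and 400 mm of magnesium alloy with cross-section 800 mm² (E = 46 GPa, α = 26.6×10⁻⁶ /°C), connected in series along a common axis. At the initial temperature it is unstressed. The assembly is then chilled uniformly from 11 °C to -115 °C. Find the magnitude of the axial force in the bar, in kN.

P ≈ 185 kN (tensile)

With the walls removed the bar would change length by δ_free = Σ αᵢΔT Lᵢ = 18.7×10⁻⁶×126×775 + 26.6×10⁻⁶×126×400 = 3.167 mm.
The rigid supports impose zero overall length change; the single axial force P common to all segments must satisfy P Σ Lᵢ/(AᵢEᵢ) = δ_free.
Σ Lᵢ/(AᵢEᵢ) = 775/(1175×106×10³) + 400/(800×46×10³) = 1.709×10⁻⁵ mm/N.
Hence P = δ_free / Σ(L/AE) = 3.167/1.709×10⁻⁵ = 185.3 kN (tensile).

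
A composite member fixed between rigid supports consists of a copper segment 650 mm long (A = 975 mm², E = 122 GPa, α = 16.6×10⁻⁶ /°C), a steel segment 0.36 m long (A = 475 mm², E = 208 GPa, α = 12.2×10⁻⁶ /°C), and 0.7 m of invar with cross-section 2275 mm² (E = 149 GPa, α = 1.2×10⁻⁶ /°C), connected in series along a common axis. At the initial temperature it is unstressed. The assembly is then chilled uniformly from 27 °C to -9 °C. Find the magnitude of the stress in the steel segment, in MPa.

σ ≈ 109 MPa (tensile)

If the supports were absent, the total length change would be Σ αᵢΔT Lᵢ = 16.6×10⁻⁶×36×650 + 12.2×10⁻⁶×36×360 + 1.2×10⁻⁶×36×700 = 0.5768 mm.
The rigid supports impose zero overall length change; the single axial force P common to all segments must satisfy P Σ Lᵢ/(AᵢEᵢ) = δ_free.
The series flexibility is Σ Lᵢ/(AᵢEᵢ) = 650/(975×122×10³) + 360/(475×208×10³) + 700/(2275×149×10³) = 1.117×10⁻⁵ mm/N.
So P = 0.5768 / 1.117×10⁻⁵ = 51.62 kN, tensile.
σ_{steel} = P / A = 51620 / 475 = 108.7 MPa.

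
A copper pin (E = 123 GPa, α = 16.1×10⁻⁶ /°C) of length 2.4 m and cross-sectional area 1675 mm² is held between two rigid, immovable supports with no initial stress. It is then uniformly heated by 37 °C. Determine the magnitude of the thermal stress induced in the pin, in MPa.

Because both ends are immovable the net strain is zero, and the suppressed thermal strain is αΔT = 16.1×10⁻⁶ × 37 = 595.7×10⁻⁶.
σ = EαΔT = 123×10³ × 16.1×10⁻⁶ × 37 = 73.27 MPa (compressive; the pin is trying to expand).

σ ≈ 73.3 MPa (compressive)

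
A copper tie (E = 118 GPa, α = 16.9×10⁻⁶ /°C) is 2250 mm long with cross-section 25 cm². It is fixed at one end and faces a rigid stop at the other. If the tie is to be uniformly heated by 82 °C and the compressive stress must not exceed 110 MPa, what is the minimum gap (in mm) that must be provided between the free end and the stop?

g ≈ 1.02 mm

With no wall the tie would lengthen by αΔT L = 16.9×10⁻⁶ × 82 × 2250 = 3.118 mm.
At the allowable stress the elastic shortening the wall may impose is σL/E = 110 × 2250 / (118×10³) = 2.097 mm.
The gap must absorb the remainder: g_min = 3.118 − 2.097 = 1.021 mm.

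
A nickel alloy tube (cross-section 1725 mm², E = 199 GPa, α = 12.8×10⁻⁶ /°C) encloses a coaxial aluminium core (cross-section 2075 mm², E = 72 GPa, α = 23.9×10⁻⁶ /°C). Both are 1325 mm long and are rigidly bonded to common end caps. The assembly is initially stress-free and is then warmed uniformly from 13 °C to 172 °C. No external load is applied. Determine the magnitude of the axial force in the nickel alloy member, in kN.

The aluminium has the larger α, so on heating it would change length more than the nickel alloy if both were free. The rigid plates force a common final length, so the aluminium is put into compression and the nickel alloy into tension, with equal and opposite forces P (no external load).
Compatibility of the two members (thermal + elastic change equal): (α₁ − α₂)ΔT = P·[1/(A₁E₁) + 1/(A₂E₂)].
|α₁ − α₂|·ΔT = 11.1×10⁻⁶ × 159 = 0.001765.
1/(A₁E₁) + 1/(A₂E₂) = 1/(1725×199×10³) + 1/(2075×72×10³) = 9.607×10⁻⁹ N⁻¹.
P = 0.001765 / 9.607×10⁻⁹ = 183700 N = 183.7 kN.

P ≈ 184 kN (tensile in the nickel alloy)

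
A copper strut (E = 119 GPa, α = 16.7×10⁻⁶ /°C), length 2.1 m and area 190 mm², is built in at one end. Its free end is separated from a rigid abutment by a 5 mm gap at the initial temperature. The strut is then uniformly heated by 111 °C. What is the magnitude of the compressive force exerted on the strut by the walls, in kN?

P ≈ 0 kN

If the wall were absent the strut would grow by αΔT L = 16.7×10⁻⁶ × 111 × 2100 = 3.893 mm.
This is smaller than the 5 mm clearance, so the strut expands freely without reaching the stop — the stress is zero.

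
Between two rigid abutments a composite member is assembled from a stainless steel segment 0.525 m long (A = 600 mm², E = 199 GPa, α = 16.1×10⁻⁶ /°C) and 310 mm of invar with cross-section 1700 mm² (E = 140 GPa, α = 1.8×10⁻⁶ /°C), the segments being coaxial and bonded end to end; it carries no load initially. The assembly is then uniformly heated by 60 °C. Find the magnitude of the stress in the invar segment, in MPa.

σ ≈ 55.8 MPa (compressive)

Free thermal expansion of the whole bar: Σ αᵢΔT Lᵢ = 16.1×10⁻⁶×60×525 + 1.8×10⁻⁶×60×310 = 0.5406 mm.
Since the ends are fixed, an axial force P builds up, equal in every segment, with P · Σ Lᵢ/(AᵢEᵢ) = δ_free.
Σ Lᵢ/(AᵢEᵢ) = 525/(600×199×10³) + 310/(1700×140×10³) = 5.7×10⁻⁶ mm/N.
Hence P = δ_free / Σ(L/AE) = 0.5406/5.7×10⁻⁶ = 94.86 kN (compressive).
σ_{invar} = P / A = 94860 / 1700 = 55.8 MPa.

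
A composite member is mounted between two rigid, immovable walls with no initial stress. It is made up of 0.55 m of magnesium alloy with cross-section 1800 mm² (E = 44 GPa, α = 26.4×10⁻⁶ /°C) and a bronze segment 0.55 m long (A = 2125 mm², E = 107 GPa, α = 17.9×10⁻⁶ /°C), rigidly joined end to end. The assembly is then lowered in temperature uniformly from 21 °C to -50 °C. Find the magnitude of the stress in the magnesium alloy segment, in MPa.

σ ≈ 103 MPa (tensile)

If the supports were absent, the total length change would be Σ αᵢΔT Lᵢ = 26.4×10⁻⁶×71×550 + 17.9×10⁻⁶×71×550 = 1.73 mm.
Since the ends are fixed, an axial force P builds up, equal in every segment, with P · Σ Lᵢ/(AᵢEᵢ) = δ_free.
The series flexibility is Σ Lᵢ/(AᵢEᵢ) = 550/(1800×44×10³) + 550/(2125×107×10³) = 9.363×10⁻⁶ mm/N.
So P = 1.73 / 9.363×10⁻⁶ = 184.8 kN, tensile.
σ_{magnesium alloy} = P / A = 184800 / 1800 = 102.6 MPa.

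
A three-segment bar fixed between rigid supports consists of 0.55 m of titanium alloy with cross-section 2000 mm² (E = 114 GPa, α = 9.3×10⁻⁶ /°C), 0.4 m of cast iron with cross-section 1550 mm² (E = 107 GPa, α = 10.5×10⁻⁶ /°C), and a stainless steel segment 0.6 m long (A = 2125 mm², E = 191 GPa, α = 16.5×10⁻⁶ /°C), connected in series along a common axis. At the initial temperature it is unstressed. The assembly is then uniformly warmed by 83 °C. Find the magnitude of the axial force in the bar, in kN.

With the walls removed the bar would change length by δ_free = Σ αᵢΔT Lᵢ = 9.3×10⁻⁶×83×550 + 10.5×10⁻⁶×83×400 + 16.5×10⁻⁶×83×600 = 1.595 mm.
The walls prevent any net length change, so an axial force P (same in every segment) develops. Compatibility: P · Σ Lᵢ/(AᵢEᵢ) = δ_free.
The series flexibility is Σ Lᵢ/(AᵢEᵢ) = 550/(2000×114×10³) + 400/(1550×107×10³) + 600/(2125×191×10³) = 6.302×10⁻⁶ mm/N.
P = 1.595 / 6.302×10⁻⁶ = 253100 N = 253.1 kN, compressive.

P ≈ 253 kN (compressive)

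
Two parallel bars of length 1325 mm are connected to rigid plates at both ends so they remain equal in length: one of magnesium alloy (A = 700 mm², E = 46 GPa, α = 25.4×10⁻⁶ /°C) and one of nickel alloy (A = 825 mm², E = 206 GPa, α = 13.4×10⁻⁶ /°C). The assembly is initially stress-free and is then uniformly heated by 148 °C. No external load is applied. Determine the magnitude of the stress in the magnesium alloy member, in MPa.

The magnesium alloy has the larger α, so on heating it would change length more than the nickel alloy if both were free. The rigid plates force a common final length, so the magnesium alloy is put into compression and the nickel alloy into tension, with equal and opposite forces P (no external load).
Compatibility of the two members (thermal + elastic change equal): (α₁ − α₂)ΔT = P·[1/(A₁E₁) + 1/(A₂E₂)].
|α₁ − α₂|·ΔT = 12×10⁻⁶ × 148 = 0.001776.
1/(A₁E₁) + 1/(A₂E₂) = 1/(700×46×10³) + 1/(825×206×10³) = 3.694×10⁻⁸ N⁻¹.
So P = 0.001776 / 3.694×10⁻⁸ = 48.08 kN.
σ_{magnesium alloy} = P/A₁ = 48080/700 = 68.68 MPa, compressive.

σ ≈ 68.7 MPa (compressive)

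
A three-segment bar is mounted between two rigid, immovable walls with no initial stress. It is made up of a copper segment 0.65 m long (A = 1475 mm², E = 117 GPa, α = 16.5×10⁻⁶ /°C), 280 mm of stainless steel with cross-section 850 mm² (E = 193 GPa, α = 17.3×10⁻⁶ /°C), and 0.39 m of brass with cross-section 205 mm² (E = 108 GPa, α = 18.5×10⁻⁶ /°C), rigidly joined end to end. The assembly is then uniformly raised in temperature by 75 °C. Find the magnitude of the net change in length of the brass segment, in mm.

|ΔL| ≈ 0.763 mm

Free thermal expansion of the whole bar: Σ αᵢΔT Lᵢ = 16.5×10⁻⁶×75×650 + 17.3×10⁻⁶×75×280 + 18.5×10⁻⁶×75×390 = 1.709 mm.
The walls prevent any net length change, so an axial force P (same in every segment) develops. Compatibility: P · Σ Lᵢ/(AᵢEᵢ) = δ_free.
The series flexibility is Σ Lᵢ/(AᵢEᵢ) = 650/(1475×117×10³) + 280/(850×193×10³) + 390/(205×108×10³) = 2.309×10⁻⁵ mm/N.
Hence P = δ_free / Σ(L/AE) = 1.709/2.309×10⁻⁵ = 74.01 kN (compressive).
For the brass segment, free thermal change = 18.5×10⁻⁶×75×390 = 0.5411 mm and elastic change from P = 74010×390/(205×108×10³) = 1.304 mm; these oppose, so the net change is 0.763 mm (segment shortens).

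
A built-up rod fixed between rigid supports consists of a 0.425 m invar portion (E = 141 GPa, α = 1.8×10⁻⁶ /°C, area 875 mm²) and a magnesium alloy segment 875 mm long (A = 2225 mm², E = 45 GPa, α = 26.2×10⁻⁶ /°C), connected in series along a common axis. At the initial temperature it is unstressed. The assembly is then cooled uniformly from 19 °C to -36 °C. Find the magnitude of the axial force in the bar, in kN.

If the supports were absent, the total length change would be Σ αᵢΔT Lᵢ = 1.8×10⁻⁶×55×425 + 26.2×10⁻⁶×55×875 = 1.303 mm.
Since the ends are fixed, an axial force P builds up, equal in every segment, with P · Σ Lᵢ/(AᵢEᵢ) = δ_free.
The series flexibility is Σ Lᵢ/(AᵢEᵢ) = 425/(875×141×10³) + 875/(2225×45×10³) = 1.218×10⁻⁵ mm/N.
Hence P = δ_free / Σ(L/AE) = 1.303/1.218×10⁻⁵ = 106.9 kN (tensile).

P ≈ 107 kN (tensile)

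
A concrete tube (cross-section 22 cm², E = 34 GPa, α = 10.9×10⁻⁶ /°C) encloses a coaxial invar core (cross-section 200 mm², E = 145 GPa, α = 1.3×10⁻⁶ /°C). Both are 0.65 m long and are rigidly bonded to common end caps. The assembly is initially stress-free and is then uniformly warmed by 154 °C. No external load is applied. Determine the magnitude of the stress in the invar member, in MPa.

The concrete has the larger α, so on heating it would change length more than the invar if both were free. The rigid plates force a common final length, so the concrete is put into compression and the invar into tension, with equal and opposite forces P (no external load).
Setting the final lengths equal and cancelling L: (α₁ − α₂)ΔT = P/(A₁E₁) + P/(A₂E₂).
|α₁ − α₂|·ΔT = 9.6×10⁻⁶ × 154 = 0.001478.
1/(A₁E₁) + 1/(A₂E₂) = 1/(2200×34×10³) + 1/(200×145×10³) = 4.785×10⁻⁸ N⁻¹.
P = 0.001478 / 4.785×10⁻⁸ = 30900 N = 30.9 kN.
σ_{invar} = P/A₂ = 30900/200 = 154.5 MPa, tensile.

σ ≈ 154 MPa (tensile)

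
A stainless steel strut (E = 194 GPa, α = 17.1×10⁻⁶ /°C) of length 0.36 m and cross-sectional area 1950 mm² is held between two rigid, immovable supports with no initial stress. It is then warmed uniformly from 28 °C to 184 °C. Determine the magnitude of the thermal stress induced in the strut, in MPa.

σ ≈ 518 MPa (compressive)

The supports are rigid, so the total axial strain is zero. The restrained thermal strain is ε = αΔT = 17.1×10⁻⁶ × 156 = 2667.6×10⁻⁶.
The stress required to suppress this strain is σ = Eε = 194×10³ × 2667.6×10⁻⁶ = 517.5 MPa, compressive since the strut is trying to expand.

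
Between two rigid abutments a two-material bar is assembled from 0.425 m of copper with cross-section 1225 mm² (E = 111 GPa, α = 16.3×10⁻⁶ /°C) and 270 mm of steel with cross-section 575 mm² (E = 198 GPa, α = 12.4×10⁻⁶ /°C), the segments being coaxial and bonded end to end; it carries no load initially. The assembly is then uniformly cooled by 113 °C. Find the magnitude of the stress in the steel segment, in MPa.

σ ≈ 367 MPa (tensile)

With the walls removed the bar would change length by δ_free = Σ αᵢΔT Lᵢ = 16.3×10⁻⁶×113×425 + 12.4×10⁻⁶×113×270 = 1.161 mm.
The walls prevent any net length change, so an axial force P (same in every segment) develops. Compatibility: P · Σ Lᵢ/(AᵢEᵢ) = δ_free.
Σ Lᵢ/(AᵢEᵢ) = 425/(1225×111×10³) + 270/(575×198×10³) = 5.497×10⁻⁶ mm/N.
P = 1.161 / 5.497×10⁻⁶ = 211200 N = 211.2 kN, tensile.
σ_{steel} = P / A = 211200 / 575 = 367.3 MPa.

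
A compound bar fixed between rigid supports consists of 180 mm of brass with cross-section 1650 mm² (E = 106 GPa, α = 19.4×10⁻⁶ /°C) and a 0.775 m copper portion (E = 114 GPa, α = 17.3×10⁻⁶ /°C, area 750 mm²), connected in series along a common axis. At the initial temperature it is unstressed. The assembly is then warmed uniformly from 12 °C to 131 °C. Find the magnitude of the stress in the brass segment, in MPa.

σ ≈ 121 MPa (compressive)

Free thermal expansion of the whole bar: Σ αᵢΔT Lᵢ = 19.4×10⁻⁶×119×180 + 17.3×10⁻⁶×119×775 = 2.011 mm.
Since the ends are fixed, an axial force P builds up, equal in every segment, with P · Σ Lᵢ/(AᵢEᵢ) = δ_free.
The series flexibility is Σ Lᵢ/(AᵢEᵢ) = 180/(1650×106×10³) + 775/(750×114×10³) = 1.009×10⁻⁵ mm/N.
Hence P = δ_free / Σ(L/AE) = 2.011/1.009×10⁻⁵ = 199.2 kN (compressive).
σ_{brass} = P / A = 199200 / 1650 = 120.8 MPa.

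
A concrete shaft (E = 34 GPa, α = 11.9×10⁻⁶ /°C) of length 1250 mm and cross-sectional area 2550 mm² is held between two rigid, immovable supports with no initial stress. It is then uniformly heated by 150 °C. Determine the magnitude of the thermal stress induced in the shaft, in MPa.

σ ≈ 60.7 MPa (compressive)

With length fixed, the mechanical strain must cancel the thermal strain αΔT = 11.9×10⁻⁶ × 150 = 1785×10⁻⁶.
Hence σ = E·αΔT = 34×10³ × 1785×10⁻⁶ = 60.69 MPa, compressive.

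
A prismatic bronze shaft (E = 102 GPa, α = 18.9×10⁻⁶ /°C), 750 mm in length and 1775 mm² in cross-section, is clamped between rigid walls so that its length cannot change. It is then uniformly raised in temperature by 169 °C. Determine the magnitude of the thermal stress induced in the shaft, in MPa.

σ ≈ 326 MPa (compressive)

With length fixed, the mechanical strain must cancel the thermal strain αΔT = 18.9×10⁻⁶ × 169 = 3194.1×10⁻⁶.
Hence σ = E·αΔT = 102×10³ × 3194.1×10⁻⁶ = 325.8 MPa, compressive.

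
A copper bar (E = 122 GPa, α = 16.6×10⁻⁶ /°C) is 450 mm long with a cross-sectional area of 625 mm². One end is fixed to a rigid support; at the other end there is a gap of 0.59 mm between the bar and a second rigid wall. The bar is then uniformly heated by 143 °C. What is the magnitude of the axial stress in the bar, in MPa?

Free thermal elongation = αΔT L = 16.6×10⁻⁶ × 143 × 450 = 1.068 mm.
After closing the 0.59 mm clearance, 1.068 − 0.59 = 0.4782 mm of expansion remains to be suppressed by the wall.
Compatibility: PL/(AE) = 0.4782 mm, so σ = P/A = E × (0.4782/450) = 129.6 MPa.

σ ≈ 130 MPa (compressive)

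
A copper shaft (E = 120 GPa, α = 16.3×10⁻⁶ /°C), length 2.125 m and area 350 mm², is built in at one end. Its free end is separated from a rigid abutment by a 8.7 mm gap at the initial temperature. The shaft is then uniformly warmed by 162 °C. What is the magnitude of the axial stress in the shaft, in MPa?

Free thermal elongation = αΔT L = 16.3×10⁻⁶ × 162 × 2125 = 5.611 mm.
This is smaller than the 8.7 mm clearance, so the shaft expands freely without reaching the stop — the stress is zero.

σ ≈ 0 MPa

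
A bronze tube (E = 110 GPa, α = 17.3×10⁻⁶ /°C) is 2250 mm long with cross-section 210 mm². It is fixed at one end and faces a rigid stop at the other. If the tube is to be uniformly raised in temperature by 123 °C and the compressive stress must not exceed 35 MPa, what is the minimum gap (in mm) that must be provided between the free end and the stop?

Free expansion if unrestrained: δ_free = αΔT L = 17.3×10⁻⁶ × 123 × 2250 = 4.788 mm.
A stress of 35 MPa corresponds to the wall pushing the tube back by σL/E = 35×2250/(110×10³) = 0.7159 mm.
The gap must absorb the remainder: g_min = 4.788 − 0.7159 = 4.072 mm.

g ≈ 4.07 mm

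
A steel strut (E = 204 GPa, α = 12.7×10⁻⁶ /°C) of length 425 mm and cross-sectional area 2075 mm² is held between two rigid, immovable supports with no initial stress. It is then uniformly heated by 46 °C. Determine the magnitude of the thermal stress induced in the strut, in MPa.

The supports are rigid, so the total axial strain is zero. The restrained thermal strain is ε = αΔT = 12.7×10⁻⁶ × 46 = 584.2×10⁻⁶.
Hence σ = E·αΔT = 204×10³ × 584.2×10⁻⁶ = 119.2 MPa, compressive.

σ ≈ 119 MPa (compressive)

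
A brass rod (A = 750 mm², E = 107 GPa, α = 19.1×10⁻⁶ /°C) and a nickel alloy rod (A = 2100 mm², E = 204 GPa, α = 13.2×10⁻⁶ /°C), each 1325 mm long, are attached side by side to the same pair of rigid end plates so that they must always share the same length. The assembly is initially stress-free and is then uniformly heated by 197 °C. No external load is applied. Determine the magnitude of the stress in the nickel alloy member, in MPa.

Equilibrium of a rigid end plate with no external load gives equal and opposite internal forces ±P in the two members. Since α_{brass} > α_{nickel alloy}, heating drives the brass into compression and the nickel alloy into tension.
Equating the net (thermal + elastic) strains gives |α₁ − α₂|·ΔT = P·[1/(A₁E₁) + 1/(A₂E₂)].
|α₁ − α₂|·ΔT = 5.9×10⁻⁶ × 197 = 0.001162.
1/(A₁E₁) + 1/(A₂E₂) = 1/(750×107×10³) + 1/(2100×204×10³) = 1.48×10⁻⁸ N⁻¹.
P = 0.001162 / 1.48×10⁻⁸ = 78560 N = 78.56 kN.
σ_{nickel alloy} = P/A₂ = 78560/2100 = 37.41 MPa, tensile.

σ ≈ 37.4 MPa (tensile)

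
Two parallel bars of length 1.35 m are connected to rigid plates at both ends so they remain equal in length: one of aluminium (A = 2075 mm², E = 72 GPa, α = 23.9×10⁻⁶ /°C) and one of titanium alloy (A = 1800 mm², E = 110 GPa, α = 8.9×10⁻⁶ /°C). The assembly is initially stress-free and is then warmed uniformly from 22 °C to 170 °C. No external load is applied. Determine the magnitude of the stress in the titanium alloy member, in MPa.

σ ≈ 105 MPa (tensile)

Both members must finish at the same length. With the larger α, the aluminium tends to over-expand; the plates restrain it, putting the aluminium in compression and the titanium alloy in tension. With no external load the two internal forces are equal and opposite, magnitude P.
Setting the final lengths equal and cancelling L: (α₁ − α₂)ΔT = P/(A₁E₁) + P/(A₂E₂).
|α₁ − α₂|·ΔT = 15×10⁻⁶ × 148 = 0.00222.
1/(A₁E₁) + 1/(A₂E₂) = 1/(2075×72×10³) + 1/(1800×110×10³) = 1.174×10⁻⁸ N⁻¹.
P = 0.00222 / 1.174×10⁻⁸ = 189000 N = 189 kN.
σ_{titanium alloy} = P/A₂ = 189000/1800 = 105 MPa, tensile.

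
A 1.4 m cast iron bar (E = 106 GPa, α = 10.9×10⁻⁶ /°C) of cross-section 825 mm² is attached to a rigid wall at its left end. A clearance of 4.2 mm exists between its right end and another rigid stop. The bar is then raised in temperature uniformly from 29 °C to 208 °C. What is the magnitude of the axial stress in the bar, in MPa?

Unrestrained expansion: δ_free = αΔT L = 10.9×10⁻⁶ × 179 × 1400 = 2.732 mm.
Since δ_free = 2.73 mm is less than the 4.2 mm gap, the bar never touches the wall. No axial force develops.

σ ≈ 0 MPa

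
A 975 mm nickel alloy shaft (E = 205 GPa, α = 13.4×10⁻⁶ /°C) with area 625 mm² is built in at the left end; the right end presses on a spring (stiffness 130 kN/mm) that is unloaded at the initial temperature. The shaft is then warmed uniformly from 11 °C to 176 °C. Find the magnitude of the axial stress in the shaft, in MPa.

σ ≈ 225 MPa (compressive)

If the spring were absent the shaft would lengthen by αΔT L = 13.4×10⁻⁶ × 165 × 975 = 2.156 mm.
With a force P in the spring, the elastic change of the shaft is PL/(AE) and that of the spring is P/k; compatibility requires their sum to equal δ_free.
P [ L/(AE) + 1/k ] = δ_free → P [ 975/(625×205×10³) + 1/(130×10³) ] = 2.156.
P = 2.156 / 1.53×10⁻⁵ = 140900 N.
σ = P/A = 140900/625 = 225.4 MPa.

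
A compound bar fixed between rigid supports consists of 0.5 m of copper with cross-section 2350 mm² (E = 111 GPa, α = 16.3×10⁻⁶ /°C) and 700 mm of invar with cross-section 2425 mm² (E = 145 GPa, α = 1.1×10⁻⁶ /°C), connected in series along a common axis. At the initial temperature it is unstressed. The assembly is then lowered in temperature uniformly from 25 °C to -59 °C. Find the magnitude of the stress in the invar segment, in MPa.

With the walls removed the bar would change length by δ_free = Σ αᵢΔT Lᵢ = 16.3×10⁻⁶×84×500 + 1.1×10⁻⁶×84×700 = 0.7493 mm.
The walls prevent any net length change, so an axial force P (same in every segment) develops. Compatibility: P · Σ Lᵢ/(AᵢEᵢ) = δ_free.
Σ Lᵢ/(AᵢEᵢ) = 500/(2350×111×10³) + 700/(2425×145×10³) = 3.908×10⁻⁶ mm/N.
So P = 0.7493 / 3.908×10⁻⁶ = 191.8 kN, tensile.
σ_{invar} = P / A = 191800 / 2425 = 79.07 MPa.

σ ≈ 79.1 MPa (tensile)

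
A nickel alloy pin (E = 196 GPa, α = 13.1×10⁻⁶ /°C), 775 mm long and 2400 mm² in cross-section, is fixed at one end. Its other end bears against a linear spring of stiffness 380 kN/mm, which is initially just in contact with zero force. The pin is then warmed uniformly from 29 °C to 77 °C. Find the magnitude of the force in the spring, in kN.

Free thermal expansion: δ_free = αΔT L = 13.1×10⁻⁶ × 48 × 775 = 0.4873 mm.
Let P be the compressive force at the spring. The pin shortens elastically by PL/(AE) and the spring compresses by P/k; together these equal δ_free.
P [ L/(AE) + 1/k ] = δ_free → P [ 775/(2400×196×10³) + 1/(380×10³) ] = 0.4873.
P = 0.4873 / 4.279×10⁻⁶ = 113900 N.

P ≈ 114 kN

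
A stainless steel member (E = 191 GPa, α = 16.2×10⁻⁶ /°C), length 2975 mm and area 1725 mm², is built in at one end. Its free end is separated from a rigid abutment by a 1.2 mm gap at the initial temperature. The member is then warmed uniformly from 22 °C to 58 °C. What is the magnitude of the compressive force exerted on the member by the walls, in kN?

P ≈ 59.3 kN

Unrestrained expansion: δ_free = αΔT L = 16.2×10⁻⁶ × 36 × 2975 = 1.735 mm.
This exceeds the 1.2 mm gap, so the wall pushes back. The portion of expansion that must be recovered elastically is δ_free − gap = 1.735 − 1.2 = 0.535 mm.
So σ = E(δ_free − g)/L = 191×10³ × 0.535/2975 = 34.35 MPa.
Force on the wall = σA = 34.35 × 1725 mm² = 59.25 kN.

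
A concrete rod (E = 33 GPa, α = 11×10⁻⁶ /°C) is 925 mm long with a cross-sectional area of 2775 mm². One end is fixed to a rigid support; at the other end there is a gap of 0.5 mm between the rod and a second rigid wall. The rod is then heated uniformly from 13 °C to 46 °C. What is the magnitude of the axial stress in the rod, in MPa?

σ ≈ 0 MPa

If the wall were absent the rod would grow by αΔT L = 11×10⁻⁶ × 33 × 925 = 0.3358 mm.
Since δ_free = 0.336 mm is less than the 0.5 mm gap, the rod never touches the wall. No axial force develops.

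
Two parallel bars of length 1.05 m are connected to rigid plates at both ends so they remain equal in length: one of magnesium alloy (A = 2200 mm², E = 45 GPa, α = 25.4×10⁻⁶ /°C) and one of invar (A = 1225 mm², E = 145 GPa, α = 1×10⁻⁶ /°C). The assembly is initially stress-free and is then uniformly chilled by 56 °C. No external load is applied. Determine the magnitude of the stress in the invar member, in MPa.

Equilibrium of a rigid end plate with no external load gives equal and opposite internal forces ±P in the two members. Since α_{magnesium alloy} > α_{invar}, cooling drives the magnesium alloy into tension and the invar into compression.
Equating the net (thermal + elastic) strains gives |α₁ − α₂|·ΔT = P·[1/(A₁E₁) + 1/(A₂E₂)].
|α₁ − α₂|·ΔT = 24.4×10⁻⁶ × 56 = 0.001366.
1/(A₁E₁) + 1/(A₂E₂) = 1/(2200×45×10³) + 1/(1225×145×10³) = 1.573×10⁻⁸ N⁻¹.
P = 0.001366 / 1.573×10⁻⁸ = 86860 N = 86.86 kN.
σ_{invar} = P/A₂ = 86860/1225 = 70.91 MPa, compressive.

σ ≈ 70.9 MPa (compressive)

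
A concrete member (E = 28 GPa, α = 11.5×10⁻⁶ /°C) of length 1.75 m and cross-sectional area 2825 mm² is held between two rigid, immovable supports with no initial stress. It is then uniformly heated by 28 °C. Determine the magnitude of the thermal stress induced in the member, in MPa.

σ ≈ 9.02 MPa (compressive)

Because both ends are immovable the net strain is zero, and the suppressed thermal strain is αΔT = 11.5×10⁻⁶ × 28 = 322×10⁻⁶.
σ = EαΔT = 28×10³ × 11.5×10⁻⁶ × 28 = 9.016 MPa (compressive; the member is trying to expand).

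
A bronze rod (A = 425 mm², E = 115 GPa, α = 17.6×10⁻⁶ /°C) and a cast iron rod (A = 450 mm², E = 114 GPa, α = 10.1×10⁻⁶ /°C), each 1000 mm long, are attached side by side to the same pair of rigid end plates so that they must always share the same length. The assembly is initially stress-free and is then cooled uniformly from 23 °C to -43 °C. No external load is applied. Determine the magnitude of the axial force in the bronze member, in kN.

P ≈ 12.4 kN (tensile in the bronze)

Equilibrium of a rigid end plate with no external load gives equal and opposite internal forces ±P in the two members. Since α_{bronze} > α_{cast iron}, cooling drives the bronze into tension and the cast iron into compression.
Setting the final lengths equal and cancelling L: (α₁ − α₂)ΔT = P/(A₁E₁) + P/(A₂E₂).
|α₁ − α₂|·ΔT = 7.5×10⁻⁶ × 66 = 0.000495.
1/(A₁E₁) + 1/(A₂E₂) = 1/(425×115×10³) + 1/(450×114×10³) = 3.995×10⁻⁸ N⁻¹.
P = 0.000495 / 3.995×10⁻⁸ = 12390 N = 12.39 kN.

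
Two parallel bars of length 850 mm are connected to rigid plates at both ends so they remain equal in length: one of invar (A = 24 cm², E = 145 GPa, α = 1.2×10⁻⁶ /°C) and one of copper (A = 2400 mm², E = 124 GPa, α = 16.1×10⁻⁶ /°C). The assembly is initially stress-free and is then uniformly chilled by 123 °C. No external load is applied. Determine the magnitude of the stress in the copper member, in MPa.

σ ≈ 122 MPa (tensile)

Both members must finish at the same length. With the larger α, the copper tends to over-contract; the plates restrain it, putting the copper in tension and the invar in compression. With no external load the two internal forces are equal and opposite, magnitude P.
Compatibility of the two members (thermal + elastic change equal): (α₁ − α₂)ΔT = P·[1/(A₁E₁) + 1/(A₂E₂)].
|α₁ − α₂|·ΔT = 14.9×10⁻⁶ × 123 = 0.001833.
1/(A₁E₁) + 1/(A₂E₂) = 1/(2400×145×10³) + 1/(2400×124×10³) = 6.234×10⁻⁹ N⁻¹.
So P = 0.001833 / 6.234×10⁻⁹ = 294 kN.
σ_{copper} = P/A₂ = 294000/2400 = 122.5 MPa, tensile.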